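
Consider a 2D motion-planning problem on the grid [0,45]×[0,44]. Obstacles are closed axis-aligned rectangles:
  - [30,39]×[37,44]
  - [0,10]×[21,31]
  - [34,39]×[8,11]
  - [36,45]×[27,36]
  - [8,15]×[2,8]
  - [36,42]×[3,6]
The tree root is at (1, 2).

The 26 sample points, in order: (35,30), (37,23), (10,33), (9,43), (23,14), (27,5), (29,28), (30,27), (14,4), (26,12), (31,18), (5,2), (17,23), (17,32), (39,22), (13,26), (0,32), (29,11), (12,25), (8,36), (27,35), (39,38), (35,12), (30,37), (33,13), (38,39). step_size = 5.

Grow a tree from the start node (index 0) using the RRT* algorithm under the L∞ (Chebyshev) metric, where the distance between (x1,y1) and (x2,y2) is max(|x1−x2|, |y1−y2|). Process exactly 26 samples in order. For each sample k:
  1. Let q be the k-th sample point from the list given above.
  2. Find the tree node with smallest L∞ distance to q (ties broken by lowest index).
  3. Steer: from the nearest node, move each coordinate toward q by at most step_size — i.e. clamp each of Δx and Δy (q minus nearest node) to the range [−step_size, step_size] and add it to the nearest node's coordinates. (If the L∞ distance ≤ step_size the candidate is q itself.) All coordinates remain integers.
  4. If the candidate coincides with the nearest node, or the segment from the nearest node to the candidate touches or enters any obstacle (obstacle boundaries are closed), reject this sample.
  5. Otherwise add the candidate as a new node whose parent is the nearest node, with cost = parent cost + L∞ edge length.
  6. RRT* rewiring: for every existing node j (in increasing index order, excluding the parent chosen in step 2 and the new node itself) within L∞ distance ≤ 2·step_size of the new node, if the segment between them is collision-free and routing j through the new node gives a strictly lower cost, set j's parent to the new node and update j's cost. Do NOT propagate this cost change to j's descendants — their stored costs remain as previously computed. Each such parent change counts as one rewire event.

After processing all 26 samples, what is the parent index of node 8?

1. q=(35,30) nearest=0 d=34 new=(6,7) → add node 1 parent=0 cost=5
2. q=(37,23) nearest=1 d=31 new=(11,12) → add node 2 parent=1 cost=10
3. q=(10,33) nearest=2 d=21 new=(10,17) → add node 3 parent=2 cost=15
4. q=(9,43) nearest=3 d=26 new=(9,22) → blocked by [0,10]×[21,31], reject
5. q=(23,14) nearest=2 d=12 new=(16,14) → add node 4 parent=2 cost=15
6. q=(27,5) nearest=4 d=11 new=(21,9) → add node 5 parent=4 cost=20
7. q=(29,28) nearest=4 d=14 new=(21,19) → add node 6 parent=4 cost=20
8. q=(30,27) nearest=6 d=9 new=(26,24) → add node 7 parent=6 cost=25
9. q=(14,4) nearest=5 d=7 new=(16,4) → add node 8 parent=5 cost=25
10. q=(26,12) nearest=5 d=5 new=(26,12) → add node 9 parent=5 cost=25
11. q=(31,18) nearest=7 d=6 new=(31,19) → add node 10 parent=7 cost=30
12. q=(5,2) nearest=0 d=4 new=(5,2) → add node 11 parent=0 cost=4
13. q=(17,23) nearest=6 d=4 new=(17,23) → add node 12 parent=6 cost=24
14. q=(17,32) nearest=7 d=9 new=(21,29) → add node 13 parent=7 cost=30
15. q=(39,22) nearest=10 d=8 new=(36,22) → add node 14 parent=10 cost=35
16. q=(13,26) nearest=12 d=4 new=(13,26) → add node 15 parent=12 cost=28
17. q=(0,32) nearest=15 d=13 new=(8,31) → blocked by [0,10]×[21,31], reject
18. q=(29,11) nearest=9 d=3 new=(29,11) → add node 16 parent=9 cost=28
19. q=(12,25) nearest=15 d=1 new=(12,25) → add node 17 parent=15 cost=29
20. q=(8,36) nearest=15 d=10 new=(8,31) → blocked by [0,10]×[21,31], reject
21. q=(27,35) nearest=13 d=6 new=(26,34) → add node 18 parent=13 cost=35
22. q=(39,38) nearest=18 d=13 new=(31,38) → blocked by [30,39]×[37,44], reject
23. q=(35,12) nearest=16 d=6 new=(34,12) → add node 19 parent=16 cost=33
24. q=(30,37) nearest=18 d=4 new=(30,37) → blocked by [30,39]×[37,44], reject
25. q=(33,13) nearest=19 d=1 new=(33,13) → add node 20 parent=19 cost=34
26. q=(38,39) nearest=18 d=12 new=(31,39) → blocked by [30,39]×[37,44], reject

Parent of node 8: 5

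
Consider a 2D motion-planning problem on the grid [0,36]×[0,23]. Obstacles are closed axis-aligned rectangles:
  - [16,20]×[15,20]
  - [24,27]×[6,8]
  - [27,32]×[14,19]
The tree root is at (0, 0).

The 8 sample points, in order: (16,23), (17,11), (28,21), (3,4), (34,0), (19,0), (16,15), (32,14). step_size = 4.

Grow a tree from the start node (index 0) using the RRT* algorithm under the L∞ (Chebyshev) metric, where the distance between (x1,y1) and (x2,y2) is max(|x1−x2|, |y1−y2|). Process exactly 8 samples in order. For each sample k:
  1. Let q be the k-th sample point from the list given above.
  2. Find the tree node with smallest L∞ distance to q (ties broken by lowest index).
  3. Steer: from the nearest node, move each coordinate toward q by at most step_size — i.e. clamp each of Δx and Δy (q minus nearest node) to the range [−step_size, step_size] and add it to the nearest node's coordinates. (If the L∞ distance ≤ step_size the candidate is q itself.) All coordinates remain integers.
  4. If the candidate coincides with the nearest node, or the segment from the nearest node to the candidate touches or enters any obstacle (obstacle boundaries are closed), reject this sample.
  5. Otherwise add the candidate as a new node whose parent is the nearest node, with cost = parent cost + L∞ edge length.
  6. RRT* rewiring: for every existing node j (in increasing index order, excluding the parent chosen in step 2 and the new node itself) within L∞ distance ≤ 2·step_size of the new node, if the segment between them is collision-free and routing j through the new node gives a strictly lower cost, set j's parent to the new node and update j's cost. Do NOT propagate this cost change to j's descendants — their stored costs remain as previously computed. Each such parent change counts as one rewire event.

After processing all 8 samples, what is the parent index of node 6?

1. q=(16,23) nearest=0 d=23 new=(4,4) → add node 1 parent=0 cost=4
2. q=(17,11) nearest=1 d=13 new=(8,8) → add node 2 parent=1 cost=8
3. q=(28,21) nearest=2 d=20 new=(12,12) → add node 3 parent=2 cost=12
4. q=(3,4) nearest=1 d=1 new=(3,4) → add node 4 parent=1 cost=5
5. q=(34,0) nearest=3 d=22 new=(16,8) → add node 5 parent=3 cost=16
6. q=(19,0) nearest=5 d=8 new=(19,4) → add node 6 parent=5 cost=20
7. q=(16,15) nearest=3 d=4 new=(16,15) → blocked by [16,20]×[15,20], reject
8. q=(32,14) nearest=6 d=13 new=(23,8) → add node 7 parent=6 cost=24

Parent of node 6: 5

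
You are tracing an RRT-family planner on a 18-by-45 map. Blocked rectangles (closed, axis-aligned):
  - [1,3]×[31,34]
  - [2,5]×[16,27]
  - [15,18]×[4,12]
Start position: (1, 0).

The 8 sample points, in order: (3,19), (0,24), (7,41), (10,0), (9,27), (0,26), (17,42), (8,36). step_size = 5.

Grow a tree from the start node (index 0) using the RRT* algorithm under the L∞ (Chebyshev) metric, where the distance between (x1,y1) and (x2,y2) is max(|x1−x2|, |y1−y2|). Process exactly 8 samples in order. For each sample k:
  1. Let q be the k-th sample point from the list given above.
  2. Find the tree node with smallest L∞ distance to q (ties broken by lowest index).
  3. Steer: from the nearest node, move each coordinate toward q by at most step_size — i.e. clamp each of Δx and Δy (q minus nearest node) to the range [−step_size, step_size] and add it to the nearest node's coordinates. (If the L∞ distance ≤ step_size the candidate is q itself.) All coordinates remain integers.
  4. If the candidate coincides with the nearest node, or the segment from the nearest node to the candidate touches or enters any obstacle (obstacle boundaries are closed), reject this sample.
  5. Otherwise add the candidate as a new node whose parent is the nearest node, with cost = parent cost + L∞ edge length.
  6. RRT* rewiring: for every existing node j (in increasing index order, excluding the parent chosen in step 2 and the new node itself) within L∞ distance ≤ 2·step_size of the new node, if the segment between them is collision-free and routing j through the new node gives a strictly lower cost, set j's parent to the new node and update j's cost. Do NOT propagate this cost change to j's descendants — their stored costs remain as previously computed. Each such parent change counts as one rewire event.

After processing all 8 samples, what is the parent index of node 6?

Parent of node 6: 5

1. q=(3,19) nearest=0 d=19 new=(3,5) → add node 1 parent=0 cost=5
2. q=(0,24) nearest=1 d=19 new=(0,10) → add node 2 parent=1 cost=10
3. q=(7,41) nearest=2 d=31 new=(5,15) → add node 3 parent=2 cost=15
4. q=(10,0) nearest=1 d=7 new=(8,0) → add node 4 parent=1 cost=10
5. q=(9,27) nearest=3 d=12 new=(9,20) → add node 5 parent=3 cost=20
6. q=(0,26) nearest=5 d=9 new=(4,25) → blocked by [2,5]×[16,27], reject
7. q=(17,42) nearest=5 d=22 new=(14,25) → add node 6 parent=5 cost=25
8. q=(8,36) nearest=6 d=11 new=(9,30) → add node 7 parent=6 cost=30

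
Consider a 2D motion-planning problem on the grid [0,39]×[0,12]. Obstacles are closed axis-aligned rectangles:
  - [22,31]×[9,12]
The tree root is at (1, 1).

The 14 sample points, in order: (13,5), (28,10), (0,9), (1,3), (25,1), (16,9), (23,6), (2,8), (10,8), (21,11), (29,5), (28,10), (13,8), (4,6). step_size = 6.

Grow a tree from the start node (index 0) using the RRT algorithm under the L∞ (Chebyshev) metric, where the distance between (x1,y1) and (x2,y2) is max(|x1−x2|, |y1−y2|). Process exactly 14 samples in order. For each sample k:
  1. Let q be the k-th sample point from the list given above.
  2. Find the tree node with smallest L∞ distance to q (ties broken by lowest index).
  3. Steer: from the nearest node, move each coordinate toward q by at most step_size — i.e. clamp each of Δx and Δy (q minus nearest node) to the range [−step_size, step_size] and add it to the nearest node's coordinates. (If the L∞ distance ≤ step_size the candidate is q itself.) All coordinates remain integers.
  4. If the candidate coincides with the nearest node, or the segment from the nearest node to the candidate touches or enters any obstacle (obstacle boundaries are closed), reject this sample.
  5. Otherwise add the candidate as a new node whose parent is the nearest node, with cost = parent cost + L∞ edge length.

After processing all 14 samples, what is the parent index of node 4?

1. q=(13,5) nearest=0 d=12 new=(7,5) → add node 1 parent=0 cost=6
2. q=(28,10) nearest=1 d=21 new=(13,10) → add node 2 parent=1 cost=12
3. q=(0,9) nearest=1 d=7 new=(1,9) → add node 3 parent=1 cost=12
4. q=(1,3) nearest=0 d=2 new=(1,3) → add node 4 parent=0 cost=2
5. q=(25,1) nearest=2 d=12 new=(19,4) → add node 5 parent=2 cost=18
6. q=(16,9) nearest=2 d=3 new=(16,9) → add node 6 parent=2 cost=15
7. q=(23,6) nearest=5 d=4 new=(23,6) → add node 7 parent=5 cost=22
8. q=(2,8) nearest=3 d=1 new=(2,8) → add node 8 parent=3 cost=13
9. q=(10,8) nearest=1 d=3 new=(10,8) → add node 9 parent=1 cost=9
10. q=(21,11) nearest=6 d=5 new=(21,11) → add node 10 parent=6 cost=20
11. q=(29,5) nearest=7 d=6 new=(29,5) → add node 11 parent=7 cost=28
12. q=(28,10) nearest=7 d=5 new=(28,10) → blocked by [22,31]×[9,12], reject
13. q=(13,8) nearest=2 d=2 new=(13,8) → add node 12 parent=2 cost=14
14. q=(4,6) nearest=8 d=2 new=(4,6) → add node 13 parent=8 cost=15

Parent of node 4: 0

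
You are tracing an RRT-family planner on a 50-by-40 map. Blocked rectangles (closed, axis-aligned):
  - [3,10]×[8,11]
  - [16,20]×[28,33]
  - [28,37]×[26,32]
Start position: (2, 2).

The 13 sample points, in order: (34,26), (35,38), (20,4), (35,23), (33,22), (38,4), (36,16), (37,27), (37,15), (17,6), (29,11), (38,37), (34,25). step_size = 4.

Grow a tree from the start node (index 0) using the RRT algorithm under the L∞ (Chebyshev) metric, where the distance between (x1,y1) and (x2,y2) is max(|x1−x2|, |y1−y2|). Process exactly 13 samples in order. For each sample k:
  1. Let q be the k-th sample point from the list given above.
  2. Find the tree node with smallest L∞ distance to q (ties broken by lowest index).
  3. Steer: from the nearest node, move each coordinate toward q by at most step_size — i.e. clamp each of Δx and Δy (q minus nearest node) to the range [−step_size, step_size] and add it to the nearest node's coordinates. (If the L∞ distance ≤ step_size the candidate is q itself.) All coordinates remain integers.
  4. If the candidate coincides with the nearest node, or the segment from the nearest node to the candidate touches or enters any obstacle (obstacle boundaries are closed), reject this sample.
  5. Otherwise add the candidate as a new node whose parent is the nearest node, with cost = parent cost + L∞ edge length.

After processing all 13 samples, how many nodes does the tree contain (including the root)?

1. q=(34,26) nearest=0 d=32 new=(6,6) → add node 1 parent=0 cost=4
2. q=(35,38) nearest=1 d=32 new=(10,10) → blocked by [3,10]×[8,11], reject
3. q=(20,4) nearest=1 d=14 new=(10,4) → add node 2 parent=1 cost=8
4. q=(35,23) nearest=2 d=25 new=(14,8) → add node 3 parent=2 cost=12
5. q=(33,22) nearest=3 d=19 new=(18,12) → add node 4 parent=3 cost=16
6. q=(38,4) nearest=4 d=20 new=(22,8) → add node 5 parent=4 cost=20
7. q=(36,16) nearest=5 d=14 new=(26,12) → add node 6 parent=5 cost=24
8. q=(37,27) nearest=6 d=15 new=(30,16) → add node 7 parent=6 cost=28
9. q=(37,15) nearest=7 d=7 new=(34,15) → add node 8 parent=7 cost=32
10. q=(17,6) nearest=3 d=3 new=(17,6) → add node 9 parent=3 cost=15
11. q=(29,11) nearest=6 d=3 new=(29,11) → add node 10 parent=6 cost=27
12. q=(38,37) nearest=7 d=21 new=(34,20) → add node 11 parent=7 cost=32
13. q=(34,25) nearest=11 d=5 new=(34,24) → add node 12 parent=11 cost=36

Node count: 13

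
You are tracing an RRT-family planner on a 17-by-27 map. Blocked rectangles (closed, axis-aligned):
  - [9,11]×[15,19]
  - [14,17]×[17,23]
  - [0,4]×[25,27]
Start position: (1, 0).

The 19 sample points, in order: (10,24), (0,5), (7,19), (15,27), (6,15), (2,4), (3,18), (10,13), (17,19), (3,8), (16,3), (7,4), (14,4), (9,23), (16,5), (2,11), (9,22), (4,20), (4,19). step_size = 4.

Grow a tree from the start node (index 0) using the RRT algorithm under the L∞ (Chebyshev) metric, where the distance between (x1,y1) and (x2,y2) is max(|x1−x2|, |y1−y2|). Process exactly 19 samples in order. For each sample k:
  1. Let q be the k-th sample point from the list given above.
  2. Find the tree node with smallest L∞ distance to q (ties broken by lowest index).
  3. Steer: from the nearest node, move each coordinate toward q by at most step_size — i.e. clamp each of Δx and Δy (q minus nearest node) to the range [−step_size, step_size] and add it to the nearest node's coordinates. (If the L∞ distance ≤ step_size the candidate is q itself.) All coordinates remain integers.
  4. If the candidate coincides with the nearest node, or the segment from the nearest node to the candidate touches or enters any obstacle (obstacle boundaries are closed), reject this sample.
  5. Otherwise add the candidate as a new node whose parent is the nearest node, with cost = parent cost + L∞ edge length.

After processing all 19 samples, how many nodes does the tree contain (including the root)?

Node count: 20

1. q=(10,24) nearest=0 d=24 new=(5,4) → add node 1 parent=0 cost=4
2. q=(0,5) nearest=0 d=5 new=(0,4) → add node 2 parent=0 cost=4
3. q=(7,19) nearest=1 d=15 new=(7,8) → add node 3 parent=1 cost=8
4. q=(15,27) nearest=3 d=19 new=(11,12) → add node 4 parent=3 cost=12
5. q=(6,15) nearest=4 d=5 new=(7,15) → add node 5 parent=4 cost=16
6. q=(2,4) nearest=2 d=2 new=(2,4) → add node 6 parent=2 cost=6
7. q=(3,18) nearest=5 d=4 new=(3,18) → add node 7 parent=5 cost=20
8. q=(10,13) nearest=4 d=1 new=(10,13) → add node 8 parent=4 cost=13
9. q=(17,19) nearest=4 d=7 new=(15,16) → add node 9 parent=4 cost=16
10. q=(3,8) nearest=1 d=4 new=(3,8) → add node 10 parent=1 cost=8
11. q=(16,3) nearest=3 d=9 new=(11,4) → add node 11 parent=3 cost=12
12. q=(7,4) nearest=1 d=2 new=(7,4) → add node 12 parent=1 cost=6
13. q=(14,4) nearest=11 d=3 new=(14,4) → add node 13 parent=11 cost=15
14. q=(9,23) nearest=7 d=6 new=(7,22) → add node 14 parent=7 cost=24
15. q=(16,5) nearest=13 d=2 new=(16,5) → add node 15 parent=13 cost=17
16. q=(2,11) nearest=10 d=3 new=(2,11) → add node 16 parent=10 cost=11
17. q=(9,22) nearest=14 d=2 new=(9,22) → add node 17 parent=14 cost=26
18. q=(4,20) nearest=7 d=2 new=(4,20) → add node 18 parent=7 cost=22
19. q=(4,19) nearest=7 d=1 new=(4,19) → add node 19 parent=7 cost=21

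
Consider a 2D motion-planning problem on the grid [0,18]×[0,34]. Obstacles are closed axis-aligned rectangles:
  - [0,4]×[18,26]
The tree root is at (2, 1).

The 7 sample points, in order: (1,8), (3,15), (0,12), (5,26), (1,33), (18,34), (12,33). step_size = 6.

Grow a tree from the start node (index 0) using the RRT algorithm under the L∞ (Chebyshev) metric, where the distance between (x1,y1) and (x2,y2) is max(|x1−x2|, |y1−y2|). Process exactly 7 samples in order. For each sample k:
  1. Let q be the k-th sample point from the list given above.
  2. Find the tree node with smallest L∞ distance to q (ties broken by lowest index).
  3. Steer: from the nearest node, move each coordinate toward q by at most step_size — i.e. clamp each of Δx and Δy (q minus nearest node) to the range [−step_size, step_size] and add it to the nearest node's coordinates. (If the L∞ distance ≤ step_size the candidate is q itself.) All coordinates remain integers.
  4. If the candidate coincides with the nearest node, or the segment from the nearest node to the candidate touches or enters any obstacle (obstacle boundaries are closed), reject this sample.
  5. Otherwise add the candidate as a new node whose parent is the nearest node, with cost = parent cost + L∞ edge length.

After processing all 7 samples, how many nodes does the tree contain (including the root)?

Node count: 7

1. q=(1,8) nearest=0 d=7 new=(1,7) → add node 1 parent=0 cost=6
2. q=(3,15) nearest=1 d=8 new=(3,13) → add node 2 parent=1 cost=12
3. q=(0,12) nearest=2 d=3 new=(0,12) → add node 3 parent=2 cost=15
4. q=(5,26) nearest=2 d=13 new=(5,19) → add node 4 parent=2 cost=18
5. q=(1,33) nearest=4 d=14 new=(1,25) → blocked by [0,4]×[18,26], reject
6. q=(18,34) nearest=4 d=15 new=(11,25) → add node 5 parent=4 cost=24
7. q=(12,33) nearest=5 d=8 new=(12,31) → add node 6 parent=5 cost=30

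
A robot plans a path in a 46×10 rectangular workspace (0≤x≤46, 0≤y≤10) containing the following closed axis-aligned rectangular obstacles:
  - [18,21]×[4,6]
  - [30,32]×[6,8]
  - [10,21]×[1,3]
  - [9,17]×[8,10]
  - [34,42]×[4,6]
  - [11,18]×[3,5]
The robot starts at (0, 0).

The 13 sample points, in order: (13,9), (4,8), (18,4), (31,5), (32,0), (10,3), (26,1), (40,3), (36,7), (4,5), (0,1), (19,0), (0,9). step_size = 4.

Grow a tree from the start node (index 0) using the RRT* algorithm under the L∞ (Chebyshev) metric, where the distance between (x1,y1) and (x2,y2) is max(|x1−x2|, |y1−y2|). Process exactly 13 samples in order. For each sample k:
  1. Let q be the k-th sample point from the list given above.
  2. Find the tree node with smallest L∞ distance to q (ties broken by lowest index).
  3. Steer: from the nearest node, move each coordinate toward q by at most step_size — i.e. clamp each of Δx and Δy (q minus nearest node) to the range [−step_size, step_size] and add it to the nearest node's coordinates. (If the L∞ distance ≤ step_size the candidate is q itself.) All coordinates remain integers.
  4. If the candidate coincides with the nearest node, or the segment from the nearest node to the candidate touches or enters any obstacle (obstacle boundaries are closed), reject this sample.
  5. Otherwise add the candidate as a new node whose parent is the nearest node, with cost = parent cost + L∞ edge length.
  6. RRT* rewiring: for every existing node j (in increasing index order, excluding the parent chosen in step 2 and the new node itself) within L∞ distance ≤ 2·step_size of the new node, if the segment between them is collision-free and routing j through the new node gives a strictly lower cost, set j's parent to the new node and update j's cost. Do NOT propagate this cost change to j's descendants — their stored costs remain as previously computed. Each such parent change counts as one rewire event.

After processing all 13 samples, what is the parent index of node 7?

1. q=(13,9) nearest=0 d=13 new=(4,4) → add node 1 parent=0 cost=4
2. q=(4,8) nearest=1 d=4 new=(4,8) → add node 2 parent=1 cost=8
3. q=(18,4) nearest=1 d=14 new=(8,4) → add node 3 parent=1 cost=8
4. q=(31,5) nearest=3 d=23 new=(12,5) → blocked by [11,18]×[3,5], reject
5. q=(32,0) nearest=3 d=24 new=(12,0) → blocked by [10,21]×[1,3], reject
6. q=(10,3) nearest=3 d=2 new=(10,3) → blocked by [10,21]×[1,3], reject
7. q=(26,1) nearest=3 d=18 new=(12,1) → blocked by [10,21]×[1,3], reject
8. q=(40,3) nearest=3 d=32 new=(12,3) → blocked by [10,21]×[1,3], reject
9. q=(36,7) nearest=3 d=28 new=(12,7) → add node 4 parent=3 cost=12
10. q=(4,5) nearest=1 d=1 new=(4,5) → add node 5 parent=1 cost=5
11. q=(0,1) nearest=0 d=1 new=(0,1) → add node 6 parent=0 cost=1
12. q=(19,0) nearest=4 d=7 new=(16,3) → blocked by [10,21]×[1,3], reject
13. q=(0,9) nearest=2 d=4 new=(0,9) → add node 7 parent=2 cost=12

Parent of node 7: 2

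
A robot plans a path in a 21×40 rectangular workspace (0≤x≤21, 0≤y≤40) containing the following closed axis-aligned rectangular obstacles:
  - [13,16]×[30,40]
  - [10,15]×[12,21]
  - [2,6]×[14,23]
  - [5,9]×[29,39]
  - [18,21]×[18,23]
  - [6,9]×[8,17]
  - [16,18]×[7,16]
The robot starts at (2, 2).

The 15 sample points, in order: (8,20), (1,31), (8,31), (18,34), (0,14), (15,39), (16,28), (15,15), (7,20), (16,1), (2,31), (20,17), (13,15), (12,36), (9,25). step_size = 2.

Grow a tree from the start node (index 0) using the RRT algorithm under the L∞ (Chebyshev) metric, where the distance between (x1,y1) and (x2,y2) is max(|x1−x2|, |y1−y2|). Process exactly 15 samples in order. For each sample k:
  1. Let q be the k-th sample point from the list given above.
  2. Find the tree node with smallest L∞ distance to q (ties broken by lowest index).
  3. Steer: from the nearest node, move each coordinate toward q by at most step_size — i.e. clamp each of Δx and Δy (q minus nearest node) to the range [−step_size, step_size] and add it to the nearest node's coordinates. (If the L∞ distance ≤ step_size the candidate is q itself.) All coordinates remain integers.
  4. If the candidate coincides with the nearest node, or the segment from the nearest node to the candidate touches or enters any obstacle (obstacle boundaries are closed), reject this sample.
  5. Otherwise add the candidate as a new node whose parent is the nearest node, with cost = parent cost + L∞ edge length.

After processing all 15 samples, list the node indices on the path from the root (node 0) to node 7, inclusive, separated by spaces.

Path: 0 1 6 7

1. q=(8,20) nearest=0 d=18 new=(4,4) → add node 1 parent=0 cost=2
2. q=(1,31) nearest=1 d=27 new=(2,6) → add node 2 parent=1 cost=4
3. q=(8,31) nearest=2 d=25 new=(4,8) → add node 3 parent=2 cost=6
4. q=(18,34) nearest=3 d=26 new=(6,10) → blocked by [6,9]×[8,17], reject
5. q=(0,14) nearest=3 d=6 new=(2,10) → add node 4 parent=3 cost=8
6. q=(15,39) nearest=4 d=29 new=(4,12) → add node 5 parent=4 cost=10
7. q=(16,28) nearest=5 d=16 new=(6,14) → blocked by [2,6]×[14,23], reject
8. q=(15,15) nearest=1 d=11 new=(6,6) → add node 6 parent=1 cost=4
9. q=(7,20) nearest=5 d=8 new=(6,14) → blocked by [2,6]×[14,23], reject
10. q=(16,1) nearest=6 d=10 new=(8,4) → add node 7 parent=6 cost=6
11. q=(2,31) nearest=5 d=19 new=(2,14) → blocked by [2,6]×[14,23], reject
12. q=(20,17) nearest=7 d=13 new=(10,6) → add node 8 parent=7 cost=8
13. q=(13,15) nearest=3 d=9 new=(6,10) → blocked by [6,9]×[8,17], reject
14. q=(12,36) nearest=5 d=24 new=(6,14) → blocked by [2,6]×[14,23], reject
15. q=(9,25) nearest=5 d=13 new=(6,14) → blocked by [2,6]×[14,23], reject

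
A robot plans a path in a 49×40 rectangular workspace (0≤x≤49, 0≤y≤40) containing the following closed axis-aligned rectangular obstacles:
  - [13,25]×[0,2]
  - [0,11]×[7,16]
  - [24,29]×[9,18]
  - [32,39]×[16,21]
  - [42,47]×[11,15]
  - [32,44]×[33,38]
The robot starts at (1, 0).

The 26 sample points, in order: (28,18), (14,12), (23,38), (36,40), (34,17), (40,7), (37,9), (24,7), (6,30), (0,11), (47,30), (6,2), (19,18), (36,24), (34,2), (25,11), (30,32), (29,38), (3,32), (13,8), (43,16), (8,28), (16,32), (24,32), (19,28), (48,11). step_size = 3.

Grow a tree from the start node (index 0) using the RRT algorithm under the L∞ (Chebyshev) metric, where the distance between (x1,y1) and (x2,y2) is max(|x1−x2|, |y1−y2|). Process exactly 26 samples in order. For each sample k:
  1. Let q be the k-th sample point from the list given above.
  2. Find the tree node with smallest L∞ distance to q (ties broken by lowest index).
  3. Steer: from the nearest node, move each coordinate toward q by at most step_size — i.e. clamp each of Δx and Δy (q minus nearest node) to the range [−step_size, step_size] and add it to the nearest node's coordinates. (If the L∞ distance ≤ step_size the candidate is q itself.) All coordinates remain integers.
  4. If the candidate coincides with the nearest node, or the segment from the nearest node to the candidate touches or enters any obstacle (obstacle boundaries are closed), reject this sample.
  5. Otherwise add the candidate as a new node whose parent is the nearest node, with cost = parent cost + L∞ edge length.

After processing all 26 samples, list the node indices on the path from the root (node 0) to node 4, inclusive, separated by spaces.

Path: 0 1 2 4

1. q=(28,18) nearest=0 d=27 new=(4,3) → add node 1 parent=0 cost=3
2. q=(14,12) nearest=1 d=10 new=(7,6) → add node 2 parent=1 cost=6
3. q=(23,38) nearest=2 d=32 new=(10,9) → blocked by [0,11]×[7,16], reject
4. q=(36,40) nearest=2 d=34 new=(10,9) → blocked by [0,11]×[7,16], reject
5. q=(34,17) nearest=2 d=27 new=(10,9) → blocked by [0,11]×[7,16], reject
6. q=(40,7) nearest=2 d=33 new=(10,7) → blocked by [0,11]×[7,16], reject
7. q=(37,9) nearest=2 d=30 new=(10,9) → blocked by [0,11]×[7,16], reject
8. q=(24,7) nearest=2 d=17 new=(10,7) → blocked by [0,11]×[7,16], reject
9. q=(6,30) nearest=2 d=24 new=(6,9) → blocked by [0,11]×[7,16], reject
10. q=(0,11) nearest=2 d=7 new=(4,9) → blocked by [0,11]×[7,16], reject
11. q=(47,30) nearest=2 d=40 new=(10,9) → blocked by [0,11]×[7,16], reject
12. q=(6,2) nearest=1 d=2 new=(6,2) → add node 3 parent=1 cost=5
13. q=(19,18) nearest=2 d=12 new=(10,9) → blocked by [0,11]×[7,16], reject
14. q=(36,24) nearest=2 d=29 new=(10,9) → blocked by [0,11]×[7,16], reject
15. q=(34,2) nearest=2 d=27 new=(10,3) → add node 4 parent=2 cost=9
16. q=(25,11) nearest=4 d=15 new=(13,6) → add node 5 parent=4 cost=12
17. q=(30,32) nearest=2 d=26 new=(10,9) → blocked by [0,11]×[7,16], reject
18. q=(29,38) nearest=2 d=32 new=(10,9) → blocked by [0,11]×[7,16], reject
19. q=(3,32) nearest=2 d=26 new=(4,9) → blocked by [0,11]×[7,16], reject
20. q=(13,8) nearest=5 d=2 new=(13,8) → add node 6 parent=5 cost=14
21. q=(43,16) nearest=5 d=30 new=(16,9) → add node 7 parent=5 cost=15
22. q=(8,28) nearest=7 d=19 new=(13,12) → add node 8 parent=7 cost=18
23. q=(16,32) nearest=8 d=20 new=(16,15) → add node 9 parent=8 cost=21
24. q=(24,32) nearest=9 d=17 new=(19,18) → add node 10 parent=9 cost=24
25. q=(19,28) nearest=10 d=10 new=(19,21) → add node 11 parent=10 cost=27
26. q=(48,11) nearest=10 d=29 new=(22,15) → add node 12 parent=10 cost=27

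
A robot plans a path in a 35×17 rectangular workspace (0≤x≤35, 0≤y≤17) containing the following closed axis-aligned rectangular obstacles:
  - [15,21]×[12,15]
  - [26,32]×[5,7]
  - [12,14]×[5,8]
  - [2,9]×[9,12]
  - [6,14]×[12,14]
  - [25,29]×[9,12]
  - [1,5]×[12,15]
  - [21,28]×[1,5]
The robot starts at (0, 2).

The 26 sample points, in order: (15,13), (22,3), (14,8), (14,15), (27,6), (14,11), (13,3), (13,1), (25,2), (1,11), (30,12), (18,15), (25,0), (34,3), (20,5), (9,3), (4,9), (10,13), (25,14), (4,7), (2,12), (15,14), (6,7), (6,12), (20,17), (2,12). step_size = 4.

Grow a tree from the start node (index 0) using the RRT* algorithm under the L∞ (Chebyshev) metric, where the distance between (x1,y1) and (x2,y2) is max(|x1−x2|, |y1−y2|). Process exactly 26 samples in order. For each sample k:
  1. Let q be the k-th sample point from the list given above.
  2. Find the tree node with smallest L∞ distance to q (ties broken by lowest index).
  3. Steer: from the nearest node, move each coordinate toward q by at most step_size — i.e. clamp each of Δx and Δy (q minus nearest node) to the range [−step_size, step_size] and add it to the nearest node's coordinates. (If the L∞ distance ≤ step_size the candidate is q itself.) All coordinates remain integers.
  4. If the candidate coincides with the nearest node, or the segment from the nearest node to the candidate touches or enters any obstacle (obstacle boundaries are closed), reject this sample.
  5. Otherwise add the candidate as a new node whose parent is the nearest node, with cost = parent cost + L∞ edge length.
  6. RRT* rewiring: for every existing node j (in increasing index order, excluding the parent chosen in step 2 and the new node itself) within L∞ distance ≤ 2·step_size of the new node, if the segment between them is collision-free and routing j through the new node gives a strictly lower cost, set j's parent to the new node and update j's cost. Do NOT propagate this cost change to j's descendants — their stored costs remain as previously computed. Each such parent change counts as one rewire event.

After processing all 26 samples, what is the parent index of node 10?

Parent of node 10: 2

1. q=(15,13) nearest=0 d=15 new=(4,6) → add node 1 parent=0 cost=4
2. q=(22,3) nearest=1 d=18 new=(8,3) → add node 2 parent=1 cost=8
3. q=(14,8) nearest=2 d=6 new=(12,7) → blocked by [12,14]×[5,8], reject
4. q=(14,15) nearest=1 d=10 new=(8,10) → blocked by [2,9]×[9,12], reject
5. q=(27,6) nearest=2 d=19 new=(12,6) → blocked by [12,14]×[5,8], reject
6. q=(14,11) nearest=2 d=8 new=(12,7) → blocked by [12,14]×[5,8], reject
7. q=(13,3) nearest=2 d=5 new=(12,3) → add node 3 parent=2 cost=12
8. q=(13,1) nearest=3 d=2 new=(13,1) → add node 4 parent=3 cost=14
9. q=(25,2) nearest=4 d=12 new=(17,2) → add node 5 parent=4 cost=18
10. q=(1,11) nearest=1 d=5 new=(1,10) → add node 6 parent=1 cost=8
11. q=(30,12) nearest=5 d=13 new=(21,6) → add node 7 parent=5 cost=22
12. q=(18,15) nearest=7 d=9 new=(18,10) → add node 8 parent=7 cost=26
13. q=(25,0) nearest=7 d=6 new=(25,2) → blocked by [21,28]×[1,5], reject
14. q=(34,3) nearest=7 d=13 new=(25,3) → blocked by [21,28]×[1,5], reject
15. q=(20,5) nearest=7 d=1 new=(20,5) → add node 9 parent=7 cost=23
16. q=(9,3) nearest=2 d=1 new=(9,3) → add node 10 parent=2 cost=9; rewire 4→10 (13<14); rewire 5→10 (17<18)
17. q=(4,9) nearest=1 d=3 new=(4,9) → blocked by [2,9]×[9,12], reject
18. q=(10,13) nearest=1 d=7 new=(8,10) → blocked by [2,9]×[9,12], reject
19. q=(25,14) nearest=8 d=7 new=(22,14) → blocked by [15,21]×[12,15], reject
20. q=(4,7) nearest=1 d=1 new=(4,7) → add node 11 parent=1 cost=5
21. q=(2,12) nearest=6 d=2 new=(2,12) → blocked by [2,9]×[9,12], reject
22. q=(15,14) nearest=8 d=4 new=(15,14) → blocked by [15,21]×[12,15], reject
23. q=(6,7) nearest=1 d=2 new=(6,7) → add node 12 parent=1 cost=6
24. q=(6,12) nearest=6 d=5 new=(5,12) → blocked by [2,9]×[9,12], reject
25. q=(20,17) nearest=8 d=7 new=(20,14) → blocked by [15,21]×[12,15], reject
26. q=(2,12) nearest=6 d=2 new=(2,12) → blocked by [2,9]×[9,12], reject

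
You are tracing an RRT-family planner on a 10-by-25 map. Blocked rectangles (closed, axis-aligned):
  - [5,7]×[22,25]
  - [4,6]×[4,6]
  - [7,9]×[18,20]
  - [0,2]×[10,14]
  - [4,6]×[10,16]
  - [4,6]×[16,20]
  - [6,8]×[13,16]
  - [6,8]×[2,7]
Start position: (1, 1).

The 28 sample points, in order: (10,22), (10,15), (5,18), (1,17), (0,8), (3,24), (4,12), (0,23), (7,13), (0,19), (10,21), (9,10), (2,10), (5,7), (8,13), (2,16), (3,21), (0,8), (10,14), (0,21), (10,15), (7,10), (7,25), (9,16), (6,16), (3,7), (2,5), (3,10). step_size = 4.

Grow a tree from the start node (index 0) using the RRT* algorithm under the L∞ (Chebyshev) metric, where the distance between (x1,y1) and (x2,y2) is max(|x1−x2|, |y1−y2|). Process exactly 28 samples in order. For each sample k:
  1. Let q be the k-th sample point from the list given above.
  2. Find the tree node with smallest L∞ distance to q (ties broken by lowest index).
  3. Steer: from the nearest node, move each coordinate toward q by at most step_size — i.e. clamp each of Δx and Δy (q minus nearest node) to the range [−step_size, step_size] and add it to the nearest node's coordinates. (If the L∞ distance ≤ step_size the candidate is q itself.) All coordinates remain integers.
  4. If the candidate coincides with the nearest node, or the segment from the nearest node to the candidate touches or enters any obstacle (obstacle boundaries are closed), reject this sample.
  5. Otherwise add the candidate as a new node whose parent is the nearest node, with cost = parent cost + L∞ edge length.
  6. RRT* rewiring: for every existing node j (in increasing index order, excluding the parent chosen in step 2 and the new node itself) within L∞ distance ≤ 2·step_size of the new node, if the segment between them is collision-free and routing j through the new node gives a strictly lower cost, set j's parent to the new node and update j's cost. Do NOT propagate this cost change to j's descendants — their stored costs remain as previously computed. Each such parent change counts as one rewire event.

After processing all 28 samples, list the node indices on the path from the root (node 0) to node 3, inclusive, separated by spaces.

Path: 0 1 3

1. q=(10,22) nearest=0 d=21 new=(5,5) → blocked by [4,6]×[4,6], reject
2. q=(10,15) nearest=0 d=14 new=(5,5) → blocked by [4,6]×[4,6], reject
3. q=(5,18) nearest=0 d=17 new=(5,5) → blocked by [4,6]×[4,6], reject
4. q=(1,17) nearest=0 d=16 new=(1,5) → add node 1 parent=0 cost=4
5. q=(0,8) nearest=1 d=3 new=(0,8) → add node 2 parent=1 cost=7
6. q=(3,24) nearest=2 d=16 new=(3,12) → blocked by [0,2]×[10,14], reject
7. q=(4,12) nearest=2 d=4 new=(4,12) → blocked by [0,2]×[10,14], reject
8. q=(0,23) nearest=2 d=15 new=(0,12) → blocked by [0,2]×[10,14], reject
9. q=(7,13) nearest=2 d=7 new=(4,12) → blocked by [0,2]×[10,14], reject
10. q=(0,19) nearest=2 d=11 new=(0,12) → blocked by [0,2]×[10,14], reject
11. q=(10,21) nearest=2 d=13 new=(4,12) → blocked by [0,2]×[10,14], reject
12. q=(9,10) nearest=1 d=8 new=(5,9) → add node 3 parent=1 cost=8
13. q=(2,10) nearest=2 d=2 new=(2,10) → blocked by [0,2]×[10,14], reject
14. q=(5,7) nearest=3 d=2 new=(5,7) → add node 4 parent=3 cost=10
15. q=(8,13) nearest=3 d=4 new=(8,13) → blocked by [4,6]×[10,16], reject
16. q=(2,16) nearest=3 d=7 new=(2,13) → blocked by [0,2]×[10,14], reject
17. q=(3,21) nearest=3 d=12 new=(3,13) → blocked by [4,6]×[10,16], reject
18. q=(0,8) nearest=2 d=0 → coincident, reject
19. q=(10,14) nearest=3 d=5 new=(9,13) → blocked by [4,6]×[10,16], reject
20. q=(0,21) nearest=3 d=12 new=(1,13) → blocked by [0,2]×[10,14], reject
21. q=(10,15) nearest=3 d=6 new=(9,13) → blocked by [4,6]×[10,16], reject
22. q=(7,10) nearest=3 d=2 new=(7,10) → add node 5 parent=3 cost=10
23. q=(7,25) nearest=5 d=15 new=(7,14) → blocked by [6,8]×[13,16], reject
24. q=(9,16) nearest=5 d=6 new=(9,14) → add node 6 parent=5 cost=14
25. q=(6,16) nearest=6 d=3 new=(6,16) → blocked by [4,6]×[10,16], reject
26. q=(3,7) nearest=1 d=2 new=(3,7) → add node 7 parent=1 cost=6; rewire 4→7 (8<10)
27. q=(2,5) nearest=1 d=1 new=(2,5) → add node 8 parent=1 cost=5
28. q=(3,10) nearest=3 d=2 new=(3,10) → add node 9 parent=3 cost=10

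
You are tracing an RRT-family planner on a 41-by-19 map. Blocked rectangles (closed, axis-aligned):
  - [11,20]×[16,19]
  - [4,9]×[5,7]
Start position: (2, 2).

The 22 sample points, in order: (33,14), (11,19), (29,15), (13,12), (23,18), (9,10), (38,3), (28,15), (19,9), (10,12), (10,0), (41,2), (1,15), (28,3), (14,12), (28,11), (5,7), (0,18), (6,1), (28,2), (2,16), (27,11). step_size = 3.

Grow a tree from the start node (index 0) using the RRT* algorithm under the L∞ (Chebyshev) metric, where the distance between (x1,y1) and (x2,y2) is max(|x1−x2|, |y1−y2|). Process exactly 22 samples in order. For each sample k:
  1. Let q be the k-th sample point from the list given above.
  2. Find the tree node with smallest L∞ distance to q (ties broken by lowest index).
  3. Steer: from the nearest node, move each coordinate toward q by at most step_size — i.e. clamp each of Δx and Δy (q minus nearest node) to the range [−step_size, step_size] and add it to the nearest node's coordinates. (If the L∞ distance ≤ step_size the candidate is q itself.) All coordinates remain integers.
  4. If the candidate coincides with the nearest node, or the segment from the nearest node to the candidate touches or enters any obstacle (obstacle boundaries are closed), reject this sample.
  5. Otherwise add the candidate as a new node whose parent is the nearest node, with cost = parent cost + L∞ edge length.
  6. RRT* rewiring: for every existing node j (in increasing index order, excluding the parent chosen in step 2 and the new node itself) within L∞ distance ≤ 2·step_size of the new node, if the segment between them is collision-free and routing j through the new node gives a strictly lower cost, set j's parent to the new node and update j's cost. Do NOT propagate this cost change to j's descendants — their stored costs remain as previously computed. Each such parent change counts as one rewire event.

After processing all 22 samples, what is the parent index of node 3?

Parent of node 3: 2

1. q=(33,14) nearest=0 d=31 new=(5,5) → blocked by [4,9]×[5,7], reject
2. q=(11,19) nearest=0 d=17 new=(5,5) → blocked by [4,9]×[5,7], reject
3. q=(29,15) nearest=0 d=27 new=(5,5) → blocked by [4,9]×[5,7], reject
4. q=(13,12) nearest=0 d=11 new=(5,5) → blocked by [4,9]×[5,7], reject
5. q=(23,18) nearest=0 d=21 new=(5,5) → blocked by [4,9]×[5,7], reject
6. q=(9,10) nearest=0 d=8 new=(5,5) → blocked by [4,9]×[5,7], reject
7. q=(38,3) nearest=0 d=36 new=(5,3) → add node 1 parent=0 cost=3
8. q=(28,15) nearest=1 d=23 new=(8,6) → blocked by [4,9]×[5,7], reject
9. q=(19,9) nearest=1 d=14 new=(8,6) → blocked by [4,9]×[5,7], reject
10. q=(10,12) nearest=1 d=9 new=(8,6) → blocked by [4,9]×[5,7], reject
11. q=(10,0) nearest=1 d=5 new=(8,0) → add node 2 parent=1 cost=6
12. q=(41,2) nearest=2 d=33 new=(11,2) → add node 3 parent=2 cost=9
13. q=(1,15) nearest=1 d=12 new=(2,6) → add node 4 parent=1 cost=6
14. q=(28,3) nearest=3 d=17 new=(14,3) → add node 5 parent=3 cost=12
15. q=(14,12) nearest=1 d=9 new=(8,6) → blocked by [4,9]×[5,7], reject
16. q=(28,11) nearest=5 d=14 new=(17,6) → add node 6 parent=5 cost=15
17. q=(5,7) nearest=4 d=3 new=(5,7) → blocked by [4,9]×[5,7], reject
18. q=(0,18) nearest=4 d=12 new=(0,9) → add node 7 parent=4 cost=9
19. q=(6,1) nearest=1 d=2 new=(6,1) → add node 8 parent=1 cost=5
20. q=(28,2) nearest=6 d=11 new=(20,3) → add node 9 parent=6 cost=18
21. q=(2,16) nearest=7 d=7 new=(2,12) → add node 10 parent=7 cost=12
22. q=(27,11) nearest=9 d=8 new=(23,6) → add node 11 parent=9 cost=21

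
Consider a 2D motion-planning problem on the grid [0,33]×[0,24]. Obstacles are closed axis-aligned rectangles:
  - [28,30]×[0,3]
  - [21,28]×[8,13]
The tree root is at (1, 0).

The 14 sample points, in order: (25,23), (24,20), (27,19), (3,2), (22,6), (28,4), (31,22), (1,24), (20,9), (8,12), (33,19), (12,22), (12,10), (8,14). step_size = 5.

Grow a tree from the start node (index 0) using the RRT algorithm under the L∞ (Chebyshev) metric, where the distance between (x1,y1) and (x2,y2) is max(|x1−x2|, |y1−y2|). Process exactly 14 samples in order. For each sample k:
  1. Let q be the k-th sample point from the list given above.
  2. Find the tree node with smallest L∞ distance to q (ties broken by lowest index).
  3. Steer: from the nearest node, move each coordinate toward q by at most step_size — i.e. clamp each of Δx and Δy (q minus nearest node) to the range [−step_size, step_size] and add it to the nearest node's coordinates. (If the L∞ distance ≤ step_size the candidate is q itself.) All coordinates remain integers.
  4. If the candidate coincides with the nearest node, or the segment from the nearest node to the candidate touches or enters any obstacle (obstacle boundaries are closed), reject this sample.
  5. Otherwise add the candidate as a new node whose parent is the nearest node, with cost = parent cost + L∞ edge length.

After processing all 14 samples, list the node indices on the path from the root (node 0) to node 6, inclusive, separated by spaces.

Path: 0 1 2 6

1. q=(25,23) nearest=0 d=24 new=(6,5) → add node 1 parent=0 cost=5
2. q=(24,20) nearest=1 d=18 new=(11,10) → add node 2 parent=1 cost=10
3. q=(27,19) nearest=2 d=16 new=(16,15) → add node 3 parent=2 cost=15
4. q=(3,2) nearest=0 d=2 new=(3,2) → add node 4 parent=0 cost=2
5. q=(22,6) nearest=3 d=9 new=(21,10) → blocked by [21,28]×[8,13], reject
6. q=(28,4) nearest=3 d=12 new=(21,10) → blocked by [21,28]×[8,13], reject
7. q=(31,22) nearest=3 d=15 new=(21,20) → add node 5 parent=3 cost=20
8. q=(1,24) nearest=2 d=14 new=(6,15) → add node 6 parent=2 cost=15
9. q=(20,9) nearest=3 d=6 new=(20,10) → add node 7 parent=3 cost=20
10. q=(8,12) nearest=2 d=3 new=(8,12) → add node 8 parent=2 cost=13
11. q=(33,19) nearest=5 d=12 new=(26,19) → add node 9 parent=5 cost=25
12. q=(12,22) nearest=3 d=7 new=(12,20) → add node 10 parent=3 cost=20
13. q=(12,10) nearest=2 d=1 new=(12,10) → add node 11 parent=2 cost=11
14. q=(8,14) nearest=6 d=2 new=(8,14) → add node 12 parent=6 cost=17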